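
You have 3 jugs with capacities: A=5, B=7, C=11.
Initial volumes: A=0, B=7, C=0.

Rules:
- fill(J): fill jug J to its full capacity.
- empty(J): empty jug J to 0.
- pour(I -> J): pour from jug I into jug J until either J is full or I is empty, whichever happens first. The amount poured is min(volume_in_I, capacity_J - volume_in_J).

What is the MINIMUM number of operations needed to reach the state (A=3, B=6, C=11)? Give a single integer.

BFS from (A=0, B=7, C=0). One shortest path:
  1. pour(B -> C) -> (A=0 B=0 C=7)
  2. fill(B) -> (A=0 B=7 C=7)
  3. pour(B -> C) -> (A=0 B=3 C=11)
  4. pour(C -> A) -> (A=5 B=3 C=6)
  5. empty(A) -> (A=0 B=3 C=6)
  6. pour(B -> A) -> (A=3 B=0 C=6)
  7. pour(C -> B) -> (A=3 B=6 C=0)
  8. fill(C) -> (A=3 B=6 C=11)
Reached target in 8 moves.

Answer: 8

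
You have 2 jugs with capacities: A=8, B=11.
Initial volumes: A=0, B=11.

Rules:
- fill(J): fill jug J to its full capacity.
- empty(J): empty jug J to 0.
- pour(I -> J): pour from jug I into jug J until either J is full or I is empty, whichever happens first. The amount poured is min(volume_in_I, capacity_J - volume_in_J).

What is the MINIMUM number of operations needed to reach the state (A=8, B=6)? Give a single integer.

Answer: 5

Derivation:
BFS from (A=0, B=11). One shortest path:
  1. pour(B -> A) -> (A=8 B=3)
  2. empty(A) -> (A=0 B=3)
  3. pour(B -> A) -> (A=3 B=0)
  4. fill(B) -> (A=3 B=11)
  5. pour(B -> A) -> (A=8 B=6)
Reached target in 5 moves.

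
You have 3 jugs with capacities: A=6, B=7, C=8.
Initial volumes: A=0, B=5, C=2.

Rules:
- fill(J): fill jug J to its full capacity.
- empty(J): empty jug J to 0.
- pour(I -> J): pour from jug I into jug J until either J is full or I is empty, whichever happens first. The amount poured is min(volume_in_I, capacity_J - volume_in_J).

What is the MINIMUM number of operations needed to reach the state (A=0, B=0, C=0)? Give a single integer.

Answer: 2

Derivation:
BFS from (A=0, B=5, C=2). One shortest path:
  1. empty(B) -> (A=0 B=0 C=2)
  2. empty(C) -> (A=0 B=0 C=0)
Reached target in 2 moves.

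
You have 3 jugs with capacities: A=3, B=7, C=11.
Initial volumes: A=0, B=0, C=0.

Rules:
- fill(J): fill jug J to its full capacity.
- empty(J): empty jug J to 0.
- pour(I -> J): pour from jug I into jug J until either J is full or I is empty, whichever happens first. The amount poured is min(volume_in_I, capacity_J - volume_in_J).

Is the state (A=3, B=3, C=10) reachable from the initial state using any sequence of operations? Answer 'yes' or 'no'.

BFS from (A=0, B=0, C=0):
  1. fill(A) -> (A=3 B=0 C=0)
  2. fill(B) -> (A=3 B=7 C=0)
  3. pour(A -> C) -> (A=0 B=7 C=3)
  4. fill(A) -> (A=3 B=7 C=3)
  5. pour(B -> C) -> (A=3 B=0 C=10)
  6. pour(A -> B) -> (A=0 B=3 C=10)
  7. fill(A) -> (A=3 B=3 C=10)
Target reached → yes.

Answer: yes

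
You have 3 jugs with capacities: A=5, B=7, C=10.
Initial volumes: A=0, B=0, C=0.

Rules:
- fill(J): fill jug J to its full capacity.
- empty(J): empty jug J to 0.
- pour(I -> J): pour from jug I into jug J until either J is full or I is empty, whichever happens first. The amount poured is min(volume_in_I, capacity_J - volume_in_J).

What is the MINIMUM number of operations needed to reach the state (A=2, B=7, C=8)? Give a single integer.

BFS from (A=0, B=0, C=0). One shortest path:
  1. fill(C) -> (A=0 B=0 C=10)
  2. pour(C -> B) -> (A=0 B=7 C=3)
  3. pour(B -> A) -> (A=5 B=2 C=3)
  4. pour(A -> C) -> (A=0 B=2 C=8)
  5. pour(B -> A) -> (A=2 B=0 C=8)
  6. fill(B) -> (A=2 B=7 C=8)
Reached target in 6 moves.

Answer: 6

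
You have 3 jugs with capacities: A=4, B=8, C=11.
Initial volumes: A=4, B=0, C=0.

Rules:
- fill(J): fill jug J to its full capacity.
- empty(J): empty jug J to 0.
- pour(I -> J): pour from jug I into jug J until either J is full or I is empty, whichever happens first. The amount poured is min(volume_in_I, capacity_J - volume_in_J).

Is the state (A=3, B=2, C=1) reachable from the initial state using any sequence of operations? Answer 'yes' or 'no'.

BFS explored all 330 reachable states.
Reachable set includes: (0,0,0), (0,0,1), (0,0,2), (0,0,3), (0,0,4), (0,0,5), (0,0,6), (0,0,7), (0,0,8), (0,0,9), (0,0,10), (0,0,11) ...
Target (A=3, B=2, C=1) not in reachable set → no.

Answer: no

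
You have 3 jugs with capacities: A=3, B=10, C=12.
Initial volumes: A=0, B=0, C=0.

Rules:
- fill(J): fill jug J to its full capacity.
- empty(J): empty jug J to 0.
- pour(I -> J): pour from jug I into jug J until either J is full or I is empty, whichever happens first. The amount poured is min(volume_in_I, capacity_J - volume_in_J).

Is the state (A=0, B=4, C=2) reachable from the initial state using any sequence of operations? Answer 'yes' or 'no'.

BFS from (A=0, B=0, C=0):
  1. fill(C) -> (A=0 B=0 C=12)
  2. pour(C -> B) -> (A=0 B=10 C=2)
  3. pour(B -> A) -> (A=3 B=7 C=2)
  4. empty(A) -> (A=0 B=7 C=2)
  5. pour(B -> A) -> (A=3 B=4 C=2)
  6. empty(A) -> (A=0 B=4 C=2)
Target reached → yes.

Answer: yes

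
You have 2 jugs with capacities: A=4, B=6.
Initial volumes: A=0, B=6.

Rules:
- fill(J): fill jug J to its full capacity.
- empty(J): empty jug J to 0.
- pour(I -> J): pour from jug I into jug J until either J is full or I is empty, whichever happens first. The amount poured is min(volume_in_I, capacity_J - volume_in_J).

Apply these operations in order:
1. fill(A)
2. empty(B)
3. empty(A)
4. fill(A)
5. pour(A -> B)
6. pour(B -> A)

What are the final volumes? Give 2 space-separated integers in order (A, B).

Answer: 4 0

Derivation:
Step 1: fill(A) -> (A=4 B=6)
Step 2: empty(B) -> (A=4 B=0)
Step 3: empty(A) -> (A=0 B=0)
Step 4: fill(A) -> (A=4 B=0)
Step 5: pour(A -> B) -> (A=0 B=4)
Step 6: pour(B -> A) -> (A=4 B=0)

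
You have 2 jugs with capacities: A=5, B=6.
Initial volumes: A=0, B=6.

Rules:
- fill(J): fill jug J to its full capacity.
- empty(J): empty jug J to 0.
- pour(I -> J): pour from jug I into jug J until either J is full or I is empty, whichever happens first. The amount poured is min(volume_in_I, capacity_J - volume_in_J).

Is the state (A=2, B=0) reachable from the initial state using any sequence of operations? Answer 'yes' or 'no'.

Answer: yes

Derivation:
BFS from (A=0, B=6):
  1. pour(B -> A) -> (A=5 B=1)
  2. empty(A) -> (A=0 B=1)
  3. pour(B -> A) -> (A=1 B=0)
  4. fill(B) -> (A=1 B=6)
  5. pour(B -> A) -> (A=5 B=2)
  6. empty(A) -> (A=0 B=2)
  7. pour(B -> A) -> (A=2 B=0)
Target reached → yes.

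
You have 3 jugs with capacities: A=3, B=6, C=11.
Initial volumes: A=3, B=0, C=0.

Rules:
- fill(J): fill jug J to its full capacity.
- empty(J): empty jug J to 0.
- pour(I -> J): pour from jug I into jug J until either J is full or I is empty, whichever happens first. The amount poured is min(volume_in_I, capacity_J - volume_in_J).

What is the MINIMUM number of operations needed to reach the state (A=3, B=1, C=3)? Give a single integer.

Answer: 7

Derivation:
BFS from (A=3, B=0, C=0). One shortest path:
  1. fill(B) -> (A=3 B=6 C=0)
  2. pour(B -> C) -> (A=3 B=0 C=6)
  3. fill(B) -> (A=3 B=6 C=6)
  4. pour(B -> C) -> (A=3 B=1 C=11)
  5. empty(C) -> (A=3 B=1 C=0)
  6. pour(A -> C) -> (A=0 B=1 C=3)
  7. fill(A) -> (A=3 B=1 C=3)
Reached target in 7 moves.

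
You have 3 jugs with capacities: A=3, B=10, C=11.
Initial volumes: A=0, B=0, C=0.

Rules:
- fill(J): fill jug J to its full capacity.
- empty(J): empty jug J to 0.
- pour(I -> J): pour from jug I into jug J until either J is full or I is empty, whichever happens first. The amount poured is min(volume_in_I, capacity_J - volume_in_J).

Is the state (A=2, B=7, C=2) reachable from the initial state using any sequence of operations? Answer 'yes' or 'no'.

BFS explored all 348 reachable states.
Reachable set includes: (0,0,0), (0,0,1), (0,0,2), (0,0,3), (0,0,4), (0,0,5), (0,0,6), (0,0,7), (0,0,8), (0,0,9), (0,0,10), (0,0,11) ...
Target (A=2, B=7, C=2) not in reachable set → no.

Answer: no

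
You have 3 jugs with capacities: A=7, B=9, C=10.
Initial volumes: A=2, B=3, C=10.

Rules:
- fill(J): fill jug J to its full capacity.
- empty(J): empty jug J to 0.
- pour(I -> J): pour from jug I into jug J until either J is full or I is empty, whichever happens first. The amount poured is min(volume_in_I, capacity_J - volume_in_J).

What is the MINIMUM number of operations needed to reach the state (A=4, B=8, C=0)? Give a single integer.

Answer: 6

Derivation:
BFS from (A=2, B=3, C=10). One shortest path:
  1. empty(B) -> (A=2 B=0 C=10)
  2. pour(C -> B) -> (A=2 B=9 C=1)
  3. pour(B -> A) -> (A=7 B=4 C=1)
  4. pour(A -> C) -> (A=0 B=4 C=8)
  5. pour(B -> A) -> (A=4 B=0 C=8)
  6. pour(C -> B) -> (A=4 B=8 C=0)
Reached target in 6 moves.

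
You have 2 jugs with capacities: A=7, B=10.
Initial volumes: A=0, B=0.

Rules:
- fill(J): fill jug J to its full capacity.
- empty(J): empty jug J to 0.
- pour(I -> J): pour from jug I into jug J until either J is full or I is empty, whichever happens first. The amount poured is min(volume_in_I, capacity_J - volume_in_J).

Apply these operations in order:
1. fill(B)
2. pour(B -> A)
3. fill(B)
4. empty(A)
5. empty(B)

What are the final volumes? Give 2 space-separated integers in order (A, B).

Answer: 0 0

Derivation:
Step 1: fill(B) -> (A=0 B=10)
Step 2: pour(B -> A) -> (A=7 B=3)
Step 3: fill(B) -> (A=7 B=10)
Step 4: empty(A) -> (A=0 B=10)
Step 5: empty(B) -> (A=0 B=0)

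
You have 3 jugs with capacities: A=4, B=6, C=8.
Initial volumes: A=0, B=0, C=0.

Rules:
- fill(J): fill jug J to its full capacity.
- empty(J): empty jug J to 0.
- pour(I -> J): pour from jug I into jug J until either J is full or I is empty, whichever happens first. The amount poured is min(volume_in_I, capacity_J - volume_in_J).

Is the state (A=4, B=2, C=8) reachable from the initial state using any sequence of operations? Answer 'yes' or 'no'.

Answer: yes

Derivation:
BFS from (A=0, B=0, C=0):
  1. fill(B) -> (A=0 B=6 C=0)
  2. fill(C) -> (A=0 B=6 C=8)
  3. pour(B -> A) -> (A=4 B=2 C=8)
Target reached → yes.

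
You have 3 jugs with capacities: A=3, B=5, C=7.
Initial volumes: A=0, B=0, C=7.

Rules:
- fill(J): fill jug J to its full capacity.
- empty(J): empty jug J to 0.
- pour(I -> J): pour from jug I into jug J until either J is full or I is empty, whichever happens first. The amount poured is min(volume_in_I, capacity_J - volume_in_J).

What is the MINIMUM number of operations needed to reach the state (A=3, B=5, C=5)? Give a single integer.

BFS from (A=0, B=0, C=7). One shortest path:
  1. fill(A) -> (A=3 B=0 C=7)
  2. pour(A -> B) -> (A=0 B=3 C=7)
  3. fill(A) -> (A=3 B=3 C=7)
  4. pour(C -> B) -> (A=3 B=5 C=5)
Reached target in 4 moves.

Answer: 4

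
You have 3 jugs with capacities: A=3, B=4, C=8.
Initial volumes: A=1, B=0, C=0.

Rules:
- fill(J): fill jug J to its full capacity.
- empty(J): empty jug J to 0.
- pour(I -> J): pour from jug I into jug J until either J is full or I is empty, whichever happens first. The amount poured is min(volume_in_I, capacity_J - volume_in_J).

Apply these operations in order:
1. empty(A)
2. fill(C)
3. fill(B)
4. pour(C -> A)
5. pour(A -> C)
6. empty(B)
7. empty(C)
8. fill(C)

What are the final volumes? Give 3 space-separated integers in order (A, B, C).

Step 1: empty(A) -> (A=0 B=0 C=0)
Step 2: fill(C) -> (A=0 B=0 C=8)
Step 3: fill(B) -> (A=0 B=4 C=8)
Step 4: pour(C -> A) -> (A=3 B=4 C=5)
Step 5: pour(A -> C) -> (A=0 B=4 C=8)
Step 6: empty(B) -> (A=0 B=0 C=8)
Step 7: empty(C) -> (A=0 B=0 C=0)
Step 8: fill(C) -> (A=0 B=0 C=8)

Answer: 0 0 8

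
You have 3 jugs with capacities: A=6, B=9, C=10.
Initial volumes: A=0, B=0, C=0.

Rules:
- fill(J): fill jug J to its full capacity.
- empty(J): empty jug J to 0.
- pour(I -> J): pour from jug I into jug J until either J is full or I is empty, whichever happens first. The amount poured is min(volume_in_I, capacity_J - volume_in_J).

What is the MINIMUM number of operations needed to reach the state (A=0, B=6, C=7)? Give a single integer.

BFS from (A=0, B=0, C=0). One shortest path:
  1. fill(A) -> (A=6 B=0 C=0)
  2. fill(C) -> (A=6 B=0 C=10)
  3. pour(A -> B) -> (A=0 B=6 C=10)
  4. fill(A) -> (A=6 B=6 C=10)
  5. pour(C -> B) -> (A=6 B=9 C=7)
  6. empty(B) -> (A=6 B=0 C=7)
  7. pour(A -> B) -> (A=0 B=6 C=7)
Reached target in 7 moves.

Answer: 7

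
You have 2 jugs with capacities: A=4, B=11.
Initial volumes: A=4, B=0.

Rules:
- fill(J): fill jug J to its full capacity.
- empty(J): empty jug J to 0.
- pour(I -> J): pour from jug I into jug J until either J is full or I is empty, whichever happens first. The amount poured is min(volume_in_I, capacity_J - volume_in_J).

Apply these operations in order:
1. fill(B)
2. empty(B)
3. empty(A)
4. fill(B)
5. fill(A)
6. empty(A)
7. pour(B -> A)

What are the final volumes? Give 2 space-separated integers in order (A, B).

Step 1: fill(B) -> (A=4 B=11)
Step 2: empty(B) -> (A=4 B=0)
Step 3: empty(A) -> (A=0 B=0)
Step 4: fill(B) -> (A=0 B=11)
Step 5: fill(A) -> (A=4 B=11)
Step 6: empty(A) -> (A=0 B=11)
Step 7: pour(B -> A) -> (A=4 B=7)

Answer: 4 7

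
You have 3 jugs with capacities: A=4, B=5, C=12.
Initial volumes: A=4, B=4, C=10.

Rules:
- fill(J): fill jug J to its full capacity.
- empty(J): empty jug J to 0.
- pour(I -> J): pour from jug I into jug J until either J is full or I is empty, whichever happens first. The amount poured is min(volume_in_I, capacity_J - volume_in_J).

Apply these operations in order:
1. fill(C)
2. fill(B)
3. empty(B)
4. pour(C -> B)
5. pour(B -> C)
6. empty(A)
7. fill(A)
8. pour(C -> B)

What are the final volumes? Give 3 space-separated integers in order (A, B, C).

Step 1: fill(C) -> (A=4 B=4 C=12)
Step 2: fill(B) -> (A=4 B=5 C=12)
Step 3: empty(B) -> (A=4 B=0 C=12)
Step 4: pour(C -> B) -> (A=4 B=5 C=7)
Step 5: pour(B -> C) -> (A=4 B=0 C=12)
Step 6: empty(A) -> (A=0 B=0 C=12)
Step 7: fill(A) -> (A=4 B=0 C=12)
Step 8: pour(C -> B) -> (A=4 B=5 C=7)

Answer: 4 5 7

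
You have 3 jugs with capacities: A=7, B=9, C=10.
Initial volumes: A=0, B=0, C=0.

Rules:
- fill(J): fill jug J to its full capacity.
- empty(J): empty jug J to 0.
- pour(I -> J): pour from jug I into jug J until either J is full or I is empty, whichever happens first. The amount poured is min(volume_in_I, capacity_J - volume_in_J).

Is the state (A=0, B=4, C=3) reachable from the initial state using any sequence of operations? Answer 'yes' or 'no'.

BFS from (A=0, B=0, C=0):
  1. fill(A) -> (A=7 B=0 C=0)
  2. pour(A -> B) -> (A=0 B=7 C=0)
  3. fill(A) -> (A=7 B=7 C=0)
  4. pour(A -> C) -> (A=0 B=7 C=7)
  5. pour(B -> C) -> (A=0 B=4 C=10)
  6. pour(C -> A) -> (A=7 B=4 C=3)
  7. empty(A) -> (A=0 B=4 C=3)
Target reached → yes.

Answer: yes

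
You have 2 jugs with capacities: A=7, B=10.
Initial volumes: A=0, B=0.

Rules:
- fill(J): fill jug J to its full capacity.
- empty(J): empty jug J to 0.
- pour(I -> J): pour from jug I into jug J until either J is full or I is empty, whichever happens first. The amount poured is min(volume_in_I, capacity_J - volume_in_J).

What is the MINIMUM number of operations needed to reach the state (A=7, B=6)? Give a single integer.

BFS from (A=0, B=0). One shortest path:
  1. fill(B) -> (A=0 B=10)
  2. pour(B -> A) -> (A=7 B=3)
  3. empty(A) -> (A=0 B=3)
  4. pour(B -> A) -> (A=3 B=0)
  5. fill(B) -> (A=3 B=10)
  6. pour(B -> A) -> (A=7 B=6)
Reached target in 6 moves.

Answer: 6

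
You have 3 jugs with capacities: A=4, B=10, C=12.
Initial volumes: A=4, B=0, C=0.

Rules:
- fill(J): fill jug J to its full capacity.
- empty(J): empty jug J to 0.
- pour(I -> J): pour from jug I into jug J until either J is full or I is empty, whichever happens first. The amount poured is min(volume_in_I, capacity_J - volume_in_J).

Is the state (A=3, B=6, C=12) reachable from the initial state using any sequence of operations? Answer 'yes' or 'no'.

BFS explored all 106 reachable states.
Reachable set includes: (0,0,0), (0,0,2), (0,0,4), (0,0,6), (0,0,8), (0,0,10), (0,0,12), (0,2,0), (0,2,2), (0,2,4), (0,2,6), (0,2,8) ...
Target (A=3, B=6, C=12) not in reachable set → no.

Answer: no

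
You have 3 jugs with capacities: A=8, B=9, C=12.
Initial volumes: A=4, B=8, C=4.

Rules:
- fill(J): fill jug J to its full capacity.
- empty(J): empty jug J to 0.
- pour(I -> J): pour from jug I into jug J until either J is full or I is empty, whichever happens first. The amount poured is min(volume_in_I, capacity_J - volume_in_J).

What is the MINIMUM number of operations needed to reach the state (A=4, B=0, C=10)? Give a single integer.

BFS from (A=4, B=8, C=4). One shortest path:
  1. fill(B) -> (A=4 B=9 C=4)
  2. pour(B -> C) -> (A=4 B=1 C=12)
  3. empty(C) -> (A=4 B=1 C=0)
  4. pour(B -> C) -> (A=4 B=0 C=1)
  5. fill(B) -> (A=4 B=9 C=1)
  6. pour(B -> C) -> (A=4 B=0 C=10)
Reached target in 6 moves.

Answer: 6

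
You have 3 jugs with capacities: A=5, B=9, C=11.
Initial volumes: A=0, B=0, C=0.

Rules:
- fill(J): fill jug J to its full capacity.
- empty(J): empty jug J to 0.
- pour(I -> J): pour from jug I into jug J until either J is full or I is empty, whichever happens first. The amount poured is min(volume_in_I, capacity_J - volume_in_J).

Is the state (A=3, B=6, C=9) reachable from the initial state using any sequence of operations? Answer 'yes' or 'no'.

BFS explored all 400 reachable states.
Reachable set includes: (0,0,0), (0,0,1), (0,0,2), (0,0,3), (0,0,4), (0,0,5), (0,0,6), (0,0,7), (0,0,8), (0,0,9), (0,0,10), (0,0,11) ...
Target (A=3, B=6, C=9) not in reachable set → no.

Answer: no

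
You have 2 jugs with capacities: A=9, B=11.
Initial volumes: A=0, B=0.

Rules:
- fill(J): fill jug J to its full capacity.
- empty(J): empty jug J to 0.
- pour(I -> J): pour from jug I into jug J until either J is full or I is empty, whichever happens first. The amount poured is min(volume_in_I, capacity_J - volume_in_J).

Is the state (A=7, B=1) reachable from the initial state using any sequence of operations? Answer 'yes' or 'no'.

Answer: no

Derivation:
BFS explored all 40 reachable states.
Reachable set includes: (0,0), (0,1), (0,2), (0,3), (0,4), (0,5), (0,6), (0,7), (0,8), (0,9), (0,10), (0,11) ...
Target (A=7, B=1) not in reachable set → no.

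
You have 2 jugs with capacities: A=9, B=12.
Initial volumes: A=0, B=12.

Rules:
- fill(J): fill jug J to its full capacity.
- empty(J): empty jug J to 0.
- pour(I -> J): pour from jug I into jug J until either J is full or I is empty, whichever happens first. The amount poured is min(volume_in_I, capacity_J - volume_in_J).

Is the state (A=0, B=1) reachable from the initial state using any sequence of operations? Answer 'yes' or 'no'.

BFS explored all 14 reachable states.
Reachable set includes: (0,0), (0,3), (0,6), (0,9), (0,12), (3,0), (3,12), (6,0), (6,12), (9,0), (9,3), (9,6) ...
Target (A=0, B=1) not in reachable set → no.

Answer: no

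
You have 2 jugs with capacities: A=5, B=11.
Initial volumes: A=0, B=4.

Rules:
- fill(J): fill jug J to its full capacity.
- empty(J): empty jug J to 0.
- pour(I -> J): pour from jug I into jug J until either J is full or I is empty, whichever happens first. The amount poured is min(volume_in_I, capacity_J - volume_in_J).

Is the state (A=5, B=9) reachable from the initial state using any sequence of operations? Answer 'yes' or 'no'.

Answer: yes

Derivation:
BFS from (A=0, B=4):
  1. fill(A) -> (A=5 B=4)
  2. pour(A -> B) -> (A=0 B=9)
  3. fill(A) -> (A=5 B=9)
Target reached → yes.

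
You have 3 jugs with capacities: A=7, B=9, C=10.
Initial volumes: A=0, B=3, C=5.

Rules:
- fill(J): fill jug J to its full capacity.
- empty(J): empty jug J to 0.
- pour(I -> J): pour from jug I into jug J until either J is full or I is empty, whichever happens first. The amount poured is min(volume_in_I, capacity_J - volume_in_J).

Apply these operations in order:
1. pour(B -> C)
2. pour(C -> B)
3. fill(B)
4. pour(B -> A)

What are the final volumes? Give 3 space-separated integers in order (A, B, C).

Step 1: pour(B -> C) -> (A=0 B=0 C=8)
Step 2: pour(C -> B) -> (A=0 B=8 C=0)
Step 3: fill(B) -> (A=0 B=9 C=0)
Step 4: pour(B -> A) -> (A=7 B=2 C=0)

Answer: 7 2 0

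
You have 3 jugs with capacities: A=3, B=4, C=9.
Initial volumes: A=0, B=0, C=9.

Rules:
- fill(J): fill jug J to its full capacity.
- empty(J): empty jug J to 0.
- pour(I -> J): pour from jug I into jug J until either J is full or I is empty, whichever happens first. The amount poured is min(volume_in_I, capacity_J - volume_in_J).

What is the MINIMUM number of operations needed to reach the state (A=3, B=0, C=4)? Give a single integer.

Answer: 4

Derivation:
BFS from (A=0, B=0, C=9). One shortest path:
  1. fill(A) -> (A=3 B=0 C=9)
  2. fill(B) -> (A=3 B=4 C=9)
  3. empty(C) -> (A=3 B=4 C=0)
  4. pour(B -> C) -> (A=3 B=0 C=4)
Reached target in 4 moves.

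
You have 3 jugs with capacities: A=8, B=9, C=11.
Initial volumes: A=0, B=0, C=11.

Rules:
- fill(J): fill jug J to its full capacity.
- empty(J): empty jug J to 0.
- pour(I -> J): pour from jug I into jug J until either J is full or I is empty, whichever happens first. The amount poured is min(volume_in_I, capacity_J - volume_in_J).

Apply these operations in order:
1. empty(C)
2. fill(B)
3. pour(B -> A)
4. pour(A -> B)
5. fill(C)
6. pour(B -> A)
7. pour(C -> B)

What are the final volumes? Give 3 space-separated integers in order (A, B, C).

Answer: 8 9 3

Derivation:
Step 1: empty(C) -> (A=0 B=0 C=0)
Step 2: fill(B) -> (A=0 B=9 C=0)
Step 3: pour(B -> A) -> (A=8 B=1 C=0)
Step 4: pour(A -> B) -> (A=0 B=9 C=0)
Step 5: fill(C) -> (A=0 B=9 C=11)
Step 6: pour(B -> A) -> (A=8 B=1 C=11)
Step 7: pour(C -> B) -> (A=8 B=9 C=3)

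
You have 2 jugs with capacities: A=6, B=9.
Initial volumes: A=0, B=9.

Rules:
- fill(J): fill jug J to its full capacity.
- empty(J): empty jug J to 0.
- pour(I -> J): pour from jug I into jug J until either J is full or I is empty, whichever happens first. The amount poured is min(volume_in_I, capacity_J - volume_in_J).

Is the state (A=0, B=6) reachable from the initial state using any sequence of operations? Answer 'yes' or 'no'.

Answer: yes

Derivation:
BFS from (A=0, B=9):
  1. fill(A) -> (A=6 B=9)
  2. empty(B) -> (A=6 B=0)
  3. pour(A -> B) -> (A=0 B=6)
Target reached → yes.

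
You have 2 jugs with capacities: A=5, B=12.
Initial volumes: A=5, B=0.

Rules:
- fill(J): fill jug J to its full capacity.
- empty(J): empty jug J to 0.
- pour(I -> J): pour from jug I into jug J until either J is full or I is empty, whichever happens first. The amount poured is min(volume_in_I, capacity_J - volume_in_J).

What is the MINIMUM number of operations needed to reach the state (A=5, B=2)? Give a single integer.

Answer: 5

Derivation:
BFS from (A=5, B=0). One shortest path:
  1. empty(A) -> (A=0 B=0)
  2. fill(B) -> (A=0 B=12)
  3. pour(B -> A) -> (A=5 B=7)
  4. empty(A) -> (A=0 B=7)
  5. pour(B -> A) -> (A=5 B=2)
Reached target in 5 moves.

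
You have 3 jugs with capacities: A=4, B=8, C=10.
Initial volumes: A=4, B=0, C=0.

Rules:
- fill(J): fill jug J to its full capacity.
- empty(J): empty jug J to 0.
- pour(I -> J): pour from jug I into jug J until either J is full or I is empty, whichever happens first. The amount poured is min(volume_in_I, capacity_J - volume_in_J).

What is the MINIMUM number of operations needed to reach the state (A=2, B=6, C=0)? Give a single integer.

BFS from (A=4, B=0, C=0). One shortest path:
  1. fill(B) -> (A=4 B=8 C=0)
  2. pour(A -> C) -> (A=0 B=8 C=4)
  3. pour(B -> C) -> (A=0 B=2 C=10)
  4. pour(C -> A) -> (A=4 B=2 C=6)
  5. empty(A) -> (A=0 B=2 C=6)
  6. pour(B -> A) -> (A=2 B=0 C=6)
  7. pour(C -> B) -> (A=2 B=6 C=0)
Reached target in 7 moves.

Answer: 7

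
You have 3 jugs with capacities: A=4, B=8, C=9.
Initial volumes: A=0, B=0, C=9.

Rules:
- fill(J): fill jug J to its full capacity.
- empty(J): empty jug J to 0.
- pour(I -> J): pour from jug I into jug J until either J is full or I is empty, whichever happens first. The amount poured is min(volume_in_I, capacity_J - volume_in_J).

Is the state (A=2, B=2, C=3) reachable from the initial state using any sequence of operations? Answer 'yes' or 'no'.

Answer: no

Derivation:
BFS explored all 282 reachable states.
Reachable set includes: (0,0,0), (0,0,1), (0,0,2), (0,0,3), (0,0,4), (0,0,5), (0,0,6), (0,0,7), (0,0,8), (0,0,9), (0,1,0), (0,1,1) ...
Target (A=2, B=2, C=3) not in reachable set → no.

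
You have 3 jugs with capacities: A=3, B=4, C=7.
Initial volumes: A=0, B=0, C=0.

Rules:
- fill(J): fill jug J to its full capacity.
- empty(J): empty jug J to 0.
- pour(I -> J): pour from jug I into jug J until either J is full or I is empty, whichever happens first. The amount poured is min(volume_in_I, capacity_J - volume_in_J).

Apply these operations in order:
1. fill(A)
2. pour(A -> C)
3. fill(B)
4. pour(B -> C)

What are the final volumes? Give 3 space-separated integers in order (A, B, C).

Step 1: fill(A) -> (A=3 B=0 C=0)
Step 2: pour(A -> C) -> (A=0 B=0 C=3)
Step 3: fill(B) -> (A=0 B=4 C=3)
Step 4: pour(B -> C) -> (A=0 B=0 C=7)

Answer: 0 0 7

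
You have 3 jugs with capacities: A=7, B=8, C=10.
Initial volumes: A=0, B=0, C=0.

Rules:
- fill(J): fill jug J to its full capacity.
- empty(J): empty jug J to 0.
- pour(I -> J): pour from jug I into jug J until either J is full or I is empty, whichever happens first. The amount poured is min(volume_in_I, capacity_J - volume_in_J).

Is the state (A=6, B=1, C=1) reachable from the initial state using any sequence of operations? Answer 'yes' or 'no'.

BFS explored all 414 reachable states.
Reachable set includes: (0,0,0), (0,0,1), (0,0,2), (0,0,3), (0,0,4), (0,0,5), (0,0,6), (0,0,7), (0,0,8), (0,0,9), (0,0,10), (0,1,0) ...
Target (A=6, B=1, C=1) not in reachable set → no.

Answer: no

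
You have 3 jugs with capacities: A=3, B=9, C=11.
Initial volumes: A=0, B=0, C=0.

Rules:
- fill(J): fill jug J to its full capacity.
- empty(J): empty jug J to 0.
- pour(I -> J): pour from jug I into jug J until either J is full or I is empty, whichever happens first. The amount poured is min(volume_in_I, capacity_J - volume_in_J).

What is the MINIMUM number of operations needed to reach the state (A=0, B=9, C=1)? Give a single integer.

BFS from (A=0, B=0, C=0). One shortest path:
  1. fill(A) -> (A=3 B=0 C=0)
  2. fill(B) -> (A=3 B=9 C=0)
  3. pour(A -> C) -> (A=0 B=9 C=3)
  4. pour(B -> C) -> (A=0 B=1 C=11)
  5. empty(C) -> (A=0 B=1 C=0)
  6. pour(B -> C) -> (A=0 B=0 C=1)
  7. fill(B) -> (A=0 B=9 C=1)
Reached target in 7 moves.

Answer: 7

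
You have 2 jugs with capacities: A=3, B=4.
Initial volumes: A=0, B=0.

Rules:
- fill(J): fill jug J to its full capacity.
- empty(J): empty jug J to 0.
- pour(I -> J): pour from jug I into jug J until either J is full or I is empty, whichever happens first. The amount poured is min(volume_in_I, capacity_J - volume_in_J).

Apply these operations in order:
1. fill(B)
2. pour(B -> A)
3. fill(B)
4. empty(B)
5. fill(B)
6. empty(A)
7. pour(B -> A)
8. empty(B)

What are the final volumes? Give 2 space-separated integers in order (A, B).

Answer: 3 0

Derivation:
Step 1: fill(B) -> (A=0 B=4)
Step 2: pour(B -> A) -> (A=3 B=1)
Step 3: fill(B) -> (A=3 B=4)
Step 4: empty(B) -> (A=3 B=0)
Step 5: fill(B) -> (A=3 B=4)
Step 6: empty(A) -> (A=0 B=4)
Step 7: pour(B -> A) -> (A=3 B=1)
Step 8: empty(B) -> (A=3 B=0)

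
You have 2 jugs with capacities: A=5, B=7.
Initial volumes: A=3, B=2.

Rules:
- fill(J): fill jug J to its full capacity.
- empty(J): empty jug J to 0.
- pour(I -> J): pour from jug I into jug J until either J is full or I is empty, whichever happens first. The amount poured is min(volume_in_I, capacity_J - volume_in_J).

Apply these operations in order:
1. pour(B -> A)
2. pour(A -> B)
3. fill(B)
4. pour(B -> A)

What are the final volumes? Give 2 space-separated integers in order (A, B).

Answer: 5 2

Derivation:
Step 1: pour(B -> A) -> (A=5 B=0)
Step 2: pour(A -> B) -> (A=0 B=5)
Step 3: fill(B) -> (A=0 B=7)
Step 4: pour(B -> A) -> (A=5 B=2)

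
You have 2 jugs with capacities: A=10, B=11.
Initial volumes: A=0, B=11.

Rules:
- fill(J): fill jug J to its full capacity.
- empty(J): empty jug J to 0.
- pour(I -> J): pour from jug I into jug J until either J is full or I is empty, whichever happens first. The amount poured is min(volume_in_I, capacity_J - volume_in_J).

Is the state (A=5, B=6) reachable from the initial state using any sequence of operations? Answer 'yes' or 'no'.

BFS explored all 42 reachable states.
Reachable set includes: (0,0), (0,1), (0,2), (0,3), (0,4), (0,5), (0,6), (0,7), (0,8), (0,9), (0,10), (0,11) ...
Target (A=5, B=6) not in reachable set → no.

Answer: no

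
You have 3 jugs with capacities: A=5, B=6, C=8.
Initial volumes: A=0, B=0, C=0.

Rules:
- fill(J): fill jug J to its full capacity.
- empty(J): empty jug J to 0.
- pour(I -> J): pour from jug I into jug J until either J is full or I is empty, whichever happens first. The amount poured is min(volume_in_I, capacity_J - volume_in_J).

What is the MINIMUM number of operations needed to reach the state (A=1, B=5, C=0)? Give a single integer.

BFS from (A=0, B=0, C=0). One shortest path:
  1. fill(B) -> (A=0 B=6 C=0)
  2. pour(B -> A) -> (A=5 B=1 C=0)
  3. pour(A -> C) -> (A=0 B=1 C=5)
  4. pour(B -> A) -> (A=1 B=0 C=5)
  5. pour(C -> B) -> (A=1 B=5 C=0)
Reached target in 5 moves.

Answer: 5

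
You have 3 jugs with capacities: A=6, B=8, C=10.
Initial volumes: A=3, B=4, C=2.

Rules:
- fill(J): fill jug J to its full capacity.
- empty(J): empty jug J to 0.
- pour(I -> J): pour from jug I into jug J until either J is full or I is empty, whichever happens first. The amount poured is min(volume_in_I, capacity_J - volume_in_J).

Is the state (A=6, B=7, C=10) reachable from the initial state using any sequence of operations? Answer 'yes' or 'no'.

BFS from (A=3, B=4, C=2):
  1. fill(C) -> (A=3 B=4 C=10)
  2. pour(A -> B) -> (A=0 B=7 C=10)
  3. fill(A) -> (A=6 B=7 C=10)
Target reached → yes.

Answer: yes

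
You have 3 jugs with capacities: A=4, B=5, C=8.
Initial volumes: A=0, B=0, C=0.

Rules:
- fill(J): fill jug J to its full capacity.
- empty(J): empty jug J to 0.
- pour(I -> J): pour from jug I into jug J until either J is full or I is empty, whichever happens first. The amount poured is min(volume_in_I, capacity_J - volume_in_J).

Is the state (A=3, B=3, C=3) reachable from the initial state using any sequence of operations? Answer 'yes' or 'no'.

Answer: no

Derivation:
BFS explored all 186 reachable states.
Reachable set includes: (0,0,0), (0,0,1), (0,0,2), (0,0,3), (0,0,4), (0,0,5), (0,0,6), (0,0,7), (0,0,8), (0,1,0), (0,1,1), (0,1,2) ...
Target (A=3, B=3, C=3) not in reachable set → no.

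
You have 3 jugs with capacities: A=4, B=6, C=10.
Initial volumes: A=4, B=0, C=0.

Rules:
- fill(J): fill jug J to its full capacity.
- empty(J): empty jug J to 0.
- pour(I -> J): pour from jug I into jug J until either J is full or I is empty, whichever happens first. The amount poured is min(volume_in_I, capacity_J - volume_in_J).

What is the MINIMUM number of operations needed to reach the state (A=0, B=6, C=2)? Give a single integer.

Answer: 4

Derivation:
BFS from (A=4, B=0, C=0). One shortest path:
  1. pour(A -> B) -> (A=0 B=4 C=0)
  2. fill(A) -> (A=4 B=4 C=0)
  3. pour(A -> B) -> (A=2 B=6 C=0)
  4. pour(A -> C) -> (A=0 B=6 C=2)
Reached target in 4 moves.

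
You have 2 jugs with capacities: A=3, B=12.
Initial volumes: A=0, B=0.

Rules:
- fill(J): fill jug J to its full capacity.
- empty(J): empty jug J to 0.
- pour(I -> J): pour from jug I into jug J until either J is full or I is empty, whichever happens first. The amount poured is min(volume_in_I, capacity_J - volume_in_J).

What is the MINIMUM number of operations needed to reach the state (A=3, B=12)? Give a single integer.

BFS from (A=0, B=0). One shortest path:
  1. fill(A) -> (A=3 B=0)
  2. fill(B) -> (A=3 B=12)
Reached target in 2 moves.

Answer: 2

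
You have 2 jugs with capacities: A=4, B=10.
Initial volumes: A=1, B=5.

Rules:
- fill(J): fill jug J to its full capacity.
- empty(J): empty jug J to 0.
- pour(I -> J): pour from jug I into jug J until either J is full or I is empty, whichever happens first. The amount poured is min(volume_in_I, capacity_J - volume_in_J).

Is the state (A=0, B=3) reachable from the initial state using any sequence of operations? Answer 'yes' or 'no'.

Answer: yes

Derivation:
BFS from (A=1, B=5):
  1. fill(B) -> (A=1 B=10)
  2. pour(B -> A) -> (A=4 B=7)
  3. empty(A) -> (A=0 B=7)
  4. pour(B -> A) -> (A=4 B=3)
  5. empty(A) -> (A=0 B=3)
Target reached → yes.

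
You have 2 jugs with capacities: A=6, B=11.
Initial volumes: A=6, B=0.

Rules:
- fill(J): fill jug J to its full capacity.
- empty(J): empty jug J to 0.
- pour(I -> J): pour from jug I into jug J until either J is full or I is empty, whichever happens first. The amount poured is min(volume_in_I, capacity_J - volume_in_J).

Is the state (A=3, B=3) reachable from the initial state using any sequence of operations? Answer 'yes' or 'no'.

BFS explored all 34 reachable states.
Reachable set includes: (0,0), (0,1), (0,2), (0,3), (0,4), (0,5), (0,6), (0,7), (0,8), (0,9), (0,10), (0,11) ...
Target (A=3, B=3) not in reachable set → no.

Answer: no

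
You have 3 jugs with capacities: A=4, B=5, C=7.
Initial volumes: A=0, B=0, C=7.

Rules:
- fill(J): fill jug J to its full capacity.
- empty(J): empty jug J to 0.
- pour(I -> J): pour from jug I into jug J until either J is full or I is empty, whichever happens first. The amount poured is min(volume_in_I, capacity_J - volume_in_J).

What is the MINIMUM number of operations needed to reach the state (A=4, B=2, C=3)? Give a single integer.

Answer: 5

Derivation:
BFS from (A=0, B=0, C=7). One shortest path:
  1. pour(C -> B) -> (A=0 B=5 C=2)
  2. empty(B) -> (A=0 B=0 C=2)
  3. pour(C -> B) -> (A=0 B=2 C=0)
  4. fill(C) -> (A=0 B=2 C=7)
  5. pour(C -> A) -> (A=4 B=2 C=3)
Reached target in 5 moves.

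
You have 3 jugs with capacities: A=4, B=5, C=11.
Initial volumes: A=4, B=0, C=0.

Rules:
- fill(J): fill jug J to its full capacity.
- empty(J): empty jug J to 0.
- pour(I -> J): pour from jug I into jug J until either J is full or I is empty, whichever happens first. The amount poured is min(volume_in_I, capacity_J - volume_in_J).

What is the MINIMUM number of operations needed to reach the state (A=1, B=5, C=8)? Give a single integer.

Answer: 6

Derivation:
BFS from (A=4, B=0, C=0). One shortest path:
  1. fill(B) -> (A=4 B=5 C=0)
  2. pour(A -> C) -> (A=0 B=5 C=4)
  3. pour(B -> A) -> (A=4 B=1 C=4)
  4. pour(A -> C) -> (A=0 B=1 C=8)
  5. pour(B -> A) -> (A=1 B=0 C=8)
  6. fill(B) -> (A=1 B=5 C=8)
Reached target in 6 moves.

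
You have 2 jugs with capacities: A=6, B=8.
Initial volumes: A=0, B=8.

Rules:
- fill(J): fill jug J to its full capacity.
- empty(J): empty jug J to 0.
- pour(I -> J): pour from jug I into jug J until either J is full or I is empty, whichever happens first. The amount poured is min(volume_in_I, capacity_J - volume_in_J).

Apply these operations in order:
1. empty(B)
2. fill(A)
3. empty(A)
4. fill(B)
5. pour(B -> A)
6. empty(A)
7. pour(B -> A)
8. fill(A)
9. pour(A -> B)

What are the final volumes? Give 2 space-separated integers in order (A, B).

Answer: 0 6

Derivation:
Step 1: empty(B) -> (A=0 B=0)
Step 2: fill(A) -> (A=6 B=0)
Step 3: empty(A) -> (A=0 B=0)
Step 4: fill(B) -> (A=0 B=8)
Step 5: pour(B -> A) -> (A=6 B=2)
Step 6: empty(A) -> (A=0 B=2)
Step 7: pour(B -> A) -> (A=2 B=0)
Step 8: fill(A) -> (A=6 B=0)
Step 9: pour(A -> B) -> (A=0 B=6)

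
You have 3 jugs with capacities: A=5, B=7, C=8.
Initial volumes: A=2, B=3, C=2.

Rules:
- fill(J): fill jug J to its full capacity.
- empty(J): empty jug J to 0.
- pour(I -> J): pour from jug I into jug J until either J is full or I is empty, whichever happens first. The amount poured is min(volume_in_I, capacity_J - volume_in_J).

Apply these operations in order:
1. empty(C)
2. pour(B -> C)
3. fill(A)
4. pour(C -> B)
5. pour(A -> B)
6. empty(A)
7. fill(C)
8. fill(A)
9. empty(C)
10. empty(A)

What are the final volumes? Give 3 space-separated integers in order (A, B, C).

Step 1: empty(C) -> (A=2 B=3 C=0)
Step 2: pour(B -> C) -> (A=2 B=0 C=3)
Step 3: fill(A) -> (A=5 B=0 C=3)
Step 4: pour(C -> B) -> (A=5 B=3 C=0)
Step 5: pour(A -> B) -> (A=1 B=7 C=0)
Step 6: empty(A) -> (A=0 B=7 C=0)
Step 7: fill(C) -> (A=0 B=7 C=8)
Step 8: fill(A) -> (A=5 B=7 C=8)
Step 9: empty(C) -> (A=5 B=7 C=0)
Step 10: empty(A) -> (A=0 B=7 C=0)

Answer: 0 7 0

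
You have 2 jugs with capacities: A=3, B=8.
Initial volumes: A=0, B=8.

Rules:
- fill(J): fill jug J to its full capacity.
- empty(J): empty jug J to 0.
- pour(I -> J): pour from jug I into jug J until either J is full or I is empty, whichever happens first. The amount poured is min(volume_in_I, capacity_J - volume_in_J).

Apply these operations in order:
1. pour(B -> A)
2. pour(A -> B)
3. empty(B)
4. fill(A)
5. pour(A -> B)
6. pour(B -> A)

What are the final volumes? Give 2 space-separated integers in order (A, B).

Step 1: pour(B -> A) -> (A=3 B=5)
Step 2: pour(A -> B) -> (A=0 B=8)
Step 3: empty(B) -> (A=0 B=0)
Step 4: fill(A) -> (A=3 B=0)
Step 5: pour(A -> B) -> (A=0 B=3)
Step 6: pour(B -> A) -> (A=3 B=0)

Answer: 3 0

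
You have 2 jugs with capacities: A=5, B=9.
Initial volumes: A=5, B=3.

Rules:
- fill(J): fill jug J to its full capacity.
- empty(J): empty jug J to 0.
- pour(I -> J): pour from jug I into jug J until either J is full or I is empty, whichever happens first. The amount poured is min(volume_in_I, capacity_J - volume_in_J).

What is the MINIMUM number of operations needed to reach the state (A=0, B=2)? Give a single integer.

BFS from (A=5, B=3). One shortest path:
  1. empty(A) -> (A=0 B=3)
  2. pour(B -> A) -> (A=3 B=0)
  3. fill(B) -> (A=3 B=9)
  4. pour(B -> A) -> (A=5 B=7)
  5. empty(A) -> (A=0 B=7)
  6. pour(B -> A) -> (A=5 B=2)
  7. empty(A) -> (A=0 B=2)
Reached target in 7 moves.

Answer: 7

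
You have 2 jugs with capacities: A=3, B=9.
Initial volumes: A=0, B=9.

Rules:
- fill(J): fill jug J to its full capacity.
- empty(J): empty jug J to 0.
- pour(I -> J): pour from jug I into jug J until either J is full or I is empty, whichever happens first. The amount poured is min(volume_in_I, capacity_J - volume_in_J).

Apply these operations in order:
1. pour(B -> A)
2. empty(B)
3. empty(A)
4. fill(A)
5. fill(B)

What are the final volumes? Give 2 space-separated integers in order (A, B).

Answer: 3 9

Derivation:
Step 1: pour(B -> A) -> (A=3 B=6)
Step 2: empty(B) -> (A=3 B=0)
Step 3: empty(A) -> (A=0 B=0)
Step 4: fill(A) -> (A=3 B=0)
Step 5: fill(B) -> (A=3 B=9)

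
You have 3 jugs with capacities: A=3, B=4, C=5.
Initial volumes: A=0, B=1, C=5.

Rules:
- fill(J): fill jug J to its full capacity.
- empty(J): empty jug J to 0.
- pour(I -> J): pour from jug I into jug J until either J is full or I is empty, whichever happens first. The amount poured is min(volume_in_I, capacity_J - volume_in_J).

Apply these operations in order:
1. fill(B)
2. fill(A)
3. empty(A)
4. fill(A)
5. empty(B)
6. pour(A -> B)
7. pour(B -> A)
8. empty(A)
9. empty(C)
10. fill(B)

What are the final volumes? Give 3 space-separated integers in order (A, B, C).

Step 1: fill(B) -> (A=0 B=4 C=5)
Step 2: fill(A) -> (A=3 B=4 C=5)
Step 3: empty(A) -> (A=0 B=4 C=5)
Step 4: fill(A) -> (A=3 B=4 C=5)
Step 5: empty(B) -> (A=3 B=0 C=5)
Step 6: pour(A -> B) -> (A=0 B=3 C=5)
Step 7: pour(B -> A) -> (A=3 B=0 C=5)
Step 8: empty(A) -> (A=0 B=0 C=5)
Step 9: empty(C) -> (A=0 B=0 C=0)
Step 10: fill(B) -> (A=0 B=4 C=0)

Answer: 0 4 0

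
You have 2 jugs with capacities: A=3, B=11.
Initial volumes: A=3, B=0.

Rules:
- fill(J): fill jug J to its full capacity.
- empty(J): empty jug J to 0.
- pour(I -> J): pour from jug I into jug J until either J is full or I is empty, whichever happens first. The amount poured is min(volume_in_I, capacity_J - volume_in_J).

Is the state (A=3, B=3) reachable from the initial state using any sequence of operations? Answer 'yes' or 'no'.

BFS from (A=3, B=0):
  1. pour(A -> B) -> (A=0 B=3)
  2. fill(A) -> (A=3 B=3)
Target reached → yes.

Answer: yes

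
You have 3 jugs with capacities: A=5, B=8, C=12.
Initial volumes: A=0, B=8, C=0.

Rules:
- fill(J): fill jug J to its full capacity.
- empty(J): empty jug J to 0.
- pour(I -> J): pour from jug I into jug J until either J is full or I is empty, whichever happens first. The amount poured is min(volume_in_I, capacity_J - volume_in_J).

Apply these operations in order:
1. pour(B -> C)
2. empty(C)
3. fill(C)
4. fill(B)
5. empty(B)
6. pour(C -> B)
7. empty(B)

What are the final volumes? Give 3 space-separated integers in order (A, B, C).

Answer: 0 0 4

Derivation:
Step 1: pour(B -> C) -> (A=0 B=0 C=8)
Step 2: empty(C) -> (A=0 B=0 C=0)
Step 3: fill(C) -> (A=0 B=0 C=12)
Step 4: fill(B) -> (A=0 B=8 C=12)
Step 5: empty(B) -> (A=0 B=0 C=12)
Step 6: pour(C -> B) -> (A=0 B=8 C=4)
Step 7: empty(B) -> (A=0 B=0 C=4)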